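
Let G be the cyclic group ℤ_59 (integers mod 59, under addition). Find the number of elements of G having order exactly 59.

58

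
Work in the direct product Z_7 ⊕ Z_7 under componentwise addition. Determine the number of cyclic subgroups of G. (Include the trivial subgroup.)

9

Group the elements of G by the cyclic subgroup they generate; each cyclic subgroup of order d accounts for φ(d) elements.
Cyclic subgroups by order — order 1: 1; order 7: 8.
Total: 9.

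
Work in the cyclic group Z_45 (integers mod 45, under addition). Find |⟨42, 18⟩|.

15

|⟨42⟩| = 15 and |⟨18⟩| = 5, so |H| is a multiple of lcm(15, 5) = 15 and divides |G| = 45.
Closing under the operation: H = {0, 3, 6, 9, 12, 15, 18, 21, 24, 27, 30, 33, 36, 39, 42}, so |H| = 15.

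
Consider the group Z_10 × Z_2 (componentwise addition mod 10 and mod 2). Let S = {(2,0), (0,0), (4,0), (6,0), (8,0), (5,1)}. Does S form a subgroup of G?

No

|S| = 6 does not divide |G| = 20, so by Lagrange S is not a subgroup.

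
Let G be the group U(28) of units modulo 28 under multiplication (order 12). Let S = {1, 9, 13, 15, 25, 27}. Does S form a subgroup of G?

No

Closure fails: 9 · 27 = 19 ∉ S. So S is not a subgroup.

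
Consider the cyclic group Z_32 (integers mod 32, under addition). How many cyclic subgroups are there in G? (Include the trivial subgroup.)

6

Group the elements of G by the cyclic subgroup they generate; each cyclic subgroup of order d accounts for φ(d) elements.
Cyclic subgroups by order — order 1: 1; order 2: 1; order 4: 1; order 8: 1; order 16: 1; order 32: 1.
Total: 6.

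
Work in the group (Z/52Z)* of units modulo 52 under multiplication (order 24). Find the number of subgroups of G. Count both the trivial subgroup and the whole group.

|G| = 24, so by Lagrange every subgroup order divides 24. Divisors: 1, 2, 3, 4, 6, 8, 12, 24.
Subgroups by order — order 1: 1; order 2: 3; order 3: 1; order 4: 3; order 6: 3; order 8: 1; order 12: 3; order 24: 1.
Total: 1 + 3 + 1 + 3 + 3 + 1 + 3 + 1 = 16.

16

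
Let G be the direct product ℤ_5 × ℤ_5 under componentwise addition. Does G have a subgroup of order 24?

No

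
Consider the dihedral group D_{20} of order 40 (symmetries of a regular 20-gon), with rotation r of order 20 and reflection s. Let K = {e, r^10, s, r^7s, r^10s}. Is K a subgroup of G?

No

Closure fails: s · r^7s = r^13 ∉ K. So K is not a subgroup.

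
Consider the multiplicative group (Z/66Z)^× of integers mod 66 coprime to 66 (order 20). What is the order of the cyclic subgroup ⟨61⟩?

Compute successive powers of 61 mod 66: 61, 25, 7, 31, 43, 49, 19, 37, …; 61^10 ≡ 1 (mod 66).
So |⟨61⟩| = 10.

10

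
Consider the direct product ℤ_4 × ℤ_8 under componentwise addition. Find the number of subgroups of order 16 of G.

3

|G| = 32 and 16 | 32, so subgroups of order 16 are possible by Lagrange.
The subgroups of order 16 are: {(0,0), (0,1), (0,2), (0,3), (0,4), (0,5), (0,6), (0,7), (2,0), (2,1), (2,2), (2,3), (2,4), (2,5), (2,6), (2,7)}; {(0,0), (0,2), (0,4), (0,6), (1,0), (1,2), (1,4), (1,6), (2,0), (2,2), (2,4), (2,6), (3,0), (3,2), (3,4), (3,6)}; {(0,0), (0,2), (0,4), (0,6), (1,1), (1,3), (1,5), (1,7), (2,0), (2,2), (2,4), (2,6), (3,1), (3,3), (3,5), (3,7)}.
So G has 3 subgroups of order 16.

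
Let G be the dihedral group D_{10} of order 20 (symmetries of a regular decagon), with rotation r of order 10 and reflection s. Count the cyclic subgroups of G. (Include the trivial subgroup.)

14

A cyclic subgroup of order d is generated by each of its φ(d) elements of order d, so the cyclic subgroups of order d number (#elements of order d)/φ(d).
Cyclic subgroups by order — order 1: 1; order 2: 11; order 5: 1; order 10: 1.
Total: 14.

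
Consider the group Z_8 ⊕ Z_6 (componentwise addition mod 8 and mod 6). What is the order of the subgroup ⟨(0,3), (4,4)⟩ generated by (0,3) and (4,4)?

12

|⟨(0,3)⟩| = 2 and |⟨(4,4)⟩| = 6, so |H| is a multiple of lcm(2, 6) = 6 and divides |G| = 48.
Closing under the operation: H = {(0,0), (0,1), (0,2), (0,3), (0,4), (0,5), (4,0), (4,1), (4,2), (4,3), (4,4), (4,5)}, so |H| = 12.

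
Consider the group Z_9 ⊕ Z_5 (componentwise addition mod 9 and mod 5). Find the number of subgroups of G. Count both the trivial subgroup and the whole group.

6

|G| = 45, so by Lagrange every subgroup order divides 45. Divisors: 1, 3, 5, 9, 15, 45.
Subgroups by order — order 1: 1; order 3: 1; order 5: 1; order 9: 1; order 15: 1; order 45: 1.
Total: 1 + 1 + 1 + 1 + 1 + 1 = 6.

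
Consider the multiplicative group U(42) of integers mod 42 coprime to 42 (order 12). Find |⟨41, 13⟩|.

|⟨41⟩| = 2 and |⟨13⟩| = 2, so |H| is a multiple of lcm(2, 2) = 2 and divides |G| = 12.
Closing under the operation: H = {1, 13, 29, 41}, so |H| = 4.

4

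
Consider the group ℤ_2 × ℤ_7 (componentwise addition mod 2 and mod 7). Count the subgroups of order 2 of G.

|G| = 14 and 2 | 14, so subgroups of order 2 are possible by Lagrange.
The subgroups of order 2 are: {(0,0), (1,0)}.
So G has 1 subgroup of order 2.

1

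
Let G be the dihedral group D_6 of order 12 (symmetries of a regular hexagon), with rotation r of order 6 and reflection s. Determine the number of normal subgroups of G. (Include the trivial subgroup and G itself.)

G has 16 subgroups. Checking conjugation-invariance by order — order 1: 1/1 normal; order 2: 1/7 normal; order 3: 1/1 normal; order 4: 0/3 normal; order 6: 3/3 normal; order 12: 1/1 normal.
Total normal subgroups: 7.

7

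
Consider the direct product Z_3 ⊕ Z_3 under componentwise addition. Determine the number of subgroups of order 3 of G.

|G| = 9 and 3 | 9, so subgroups of order 3 are possible by Lagrange.
The subgroups of order 3 are: {(0,0), (0,1), (0,2)}; {(0,0), (1,0), (2,0)}; {(0,0), (1,1), (2,2)}; {(0,0), (1,2), (2,1)}.
So G has 4 subgroups of order 3.

4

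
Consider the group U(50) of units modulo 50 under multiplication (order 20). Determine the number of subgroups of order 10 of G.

|G| = 20 and 10 | 20, so subgroups of order 10 are possible by Lagrange.
The subgroups of order 10 are: {1, 9, 11, 19, 21, 29, 31, 39, 41, 49}.
So G has 1 subgroup of order 10.

1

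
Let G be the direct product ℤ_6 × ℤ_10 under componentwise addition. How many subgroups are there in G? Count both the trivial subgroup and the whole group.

|G| = 60, so by Lagrange every subgroup order divides 60. Divisors: 1, 2, 3, 4, 5, 6, 10, 12, 15, 20, 30, 60.
Subgroups by order — order 1: 1; order 2: 3; order 3: 1; order 4: 1; order 5: 1; order 6: 3; order 10: 3; order 12: 1; order 15: 1; order 20: 1; order 30: 3; order 60: 1.
Total: 1 + 3 + 1 + 1 + 1 + 3 + 3 + 1 + 1 + 1 + 3 + 1 = 20.

20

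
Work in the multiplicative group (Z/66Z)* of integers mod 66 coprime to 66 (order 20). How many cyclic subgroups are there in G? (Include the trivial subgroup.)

A cyclic subgroup of order d is generated by each of its φ(d) elements of order d, so the cyclic subgroups of order d number (#elements of order d)/φ(d).
Cyclic subgroups by order — order 1: 1; order 2: 3; order 5: 1; order 10: 3.
Total: 8.

8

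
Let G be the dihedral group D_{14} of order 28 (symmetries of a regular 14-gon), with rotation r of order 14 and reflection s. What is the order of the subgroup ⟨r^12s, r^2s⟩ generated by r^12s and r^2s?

|⟨r^12s⟩| = 2 and |⟨r^2s⟩| = 2, so |H| is a multiple of lcm(2, 2) = 2 and divides |G| = 28.
Closing under the operation: H = {e, r^2, r^4, r^6, r^8, r^10, r^12, s, r^2s, r^4s, r^6s, r^8s, r^10s, r^12s}, so |H| = 14.

14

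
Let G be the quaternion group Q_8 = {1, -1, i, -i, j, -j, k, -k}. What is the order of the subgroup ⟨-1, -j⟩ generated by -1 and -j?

|⟨-1⟩| = 2 and |⟨-j⟩| = 4, so |H| is a multiple of lcm(2, 4) = 4 and divides |G| = 8.
Closing under the operation: H = {1, -1, j, -j}, so |H| = 4.

4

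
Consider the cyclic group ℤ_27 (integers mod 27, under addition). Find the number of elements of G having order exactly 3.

2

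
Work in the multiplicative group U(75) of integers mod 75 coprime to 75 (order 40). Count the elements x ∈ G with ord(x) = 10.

12

Enumerating element orders in G gives 12 elements of order 10.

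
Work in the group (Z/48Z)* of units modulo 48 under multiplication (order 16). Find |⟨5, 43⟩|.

|⟨5⟩| = 4 and |⟨43⟩| = 4, so |H| is a multiple of lcm(4, 4) = 4 and divides |G| = 16.
Closing under the operation: H = {1, 5, 19, 23, 25, 29, 43, 47}, so |H| = 8.

8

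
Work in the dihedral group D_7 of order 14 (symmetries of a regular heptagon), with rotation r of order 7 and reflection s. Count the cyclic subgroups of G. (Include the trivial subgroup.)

9

Group the elements of G by the cyclic subgroup they generate; each cyclic subgroup of order d accounts for φ(d) elements.
Cyclic subgroups by order — order 1: 1; order 2: 7; order 7: 1.
Total: 9.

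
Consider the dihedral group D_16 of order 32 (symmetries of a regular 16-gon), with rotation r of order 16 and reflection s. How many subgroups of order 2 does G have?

17

|G| = 32 and 2 | 32, so subgroups of order 2 are possible by Lagrange.
The subgroups of order 2 are: {e, r^10s}; {e, r^11s}; {e, r^12s}; {e, r^13s}; … (17 in all).
So G has 17 subgroups of order 2.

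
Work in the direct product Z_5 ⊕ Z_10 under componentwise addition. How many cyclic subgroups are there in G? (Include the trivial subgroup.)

Group the elements of G by the cyclic subgroup they generate; each cyclic subgroup of order d accounts for φ(d) elements.
Cyclic subgroups by order — order 1: 1; order 2: 1; order 5: 6; order 10: 6.
Total: 14.

14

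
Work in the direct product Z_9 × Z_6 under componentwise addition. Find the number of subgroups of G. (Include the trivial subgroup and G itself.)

20

|G| = 54, so by Lagrange every subgroup order divides 54. Divisors: 1, 2, 3, 6, 9, 18, 27, 54.
Subgroups by order — order 1: 1; order 2: 1; order 3: 4; order 6: 4; order 9: 4; order 18: 4; order 27: 1; order 54: 1.
Total: 1 + 1 + 4 + 4 + 4 + 4 + 1 + 1 = 20.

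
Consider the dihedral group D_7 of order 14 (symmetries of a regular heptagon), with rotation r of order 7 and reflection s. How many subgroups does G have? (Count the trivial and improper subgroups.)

10

|G| = 14, so by Lagrange every subgroup order divides 14. Divisors: 1, 2, 7, 14.
Subgroups by order — order 1: 1; order 2: 7; order 7: 1; order 14: 1.
Total: 1 + 7 + 1 + 1 = 10.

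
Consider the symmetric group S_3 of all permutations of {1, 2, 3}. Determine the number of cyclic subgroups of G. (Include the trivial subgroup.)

Group the elements of G by the cyclic subgroup they generate; each cyclic subgroup of order d accounts for φ(d) elements.
Cyclic subgroups by order — order 1: 1; order 2: 3; order 3: 1.
Total: 5.

5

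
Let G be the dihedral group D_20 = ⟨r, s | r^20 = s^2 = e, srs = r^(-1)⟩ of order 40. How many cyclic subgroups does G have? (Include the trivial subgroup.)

26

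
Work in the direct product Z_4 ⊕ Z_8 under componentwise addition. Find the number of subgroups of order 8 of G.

|G| = 32 and 8 | 32, so subgroups of order 8 are possible by Lagrange.
The subgroups of order 8 are: {(0,0), (0,1), (0,2), (0,3), (0,4), (0,5), (0,6), (0,7)}; {(0,0), (0,2), (0,4), (0,6), (2,0), (2,2), (2,4), (2,6)}; {(0,0), (0,2), (0,4), (0,6), (2,1), (2,3), (2,5), (2,7)}; {(0,0), (0,4), (1,0), (1,4), (2,0), (2,4), (3,0), (3,4)}; … (7 in all).
So G has 7 subgroups of order 8.

7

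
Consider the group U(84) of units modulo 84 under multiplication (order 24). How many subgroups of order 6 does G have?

7

|G| = 24 and 6 | 24, so subgroups of order 6 are possible by Lagrange.
The subgroups of order 6 are: {1, 11, 23, 25, 37, 71}; {1, 13, 25, 37, 61, 73}; {1, 5, 17, 25, 37, 41}; {1, 19, 25, 31, 37, 55}; … (7 in all).
So G has 7 subgroups of order 6.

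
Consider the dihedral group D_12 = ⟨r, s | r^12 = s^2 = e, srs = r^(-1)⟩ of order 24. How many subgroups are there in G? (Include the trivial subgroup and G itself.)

|G| = 24, so by Lagrange every subgroup order divides 24. Divisors: 1, 2, 3, 4, 6, 8, 12, 24.
Subgroups by order — order 1: 1; order 2: 13; order 3: 1; order 4: 7; order 6: 5; order 8: 3; order 12: 3; order 24: 1.
Total: 1 + 13 + 1 + 7 + 5 + 3 + 3 + 1 = 34.

34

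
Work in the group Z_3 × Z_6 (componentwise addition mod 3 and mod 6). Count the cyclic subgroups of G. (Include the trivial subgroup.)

A cyclic subgroup of order d is generated by each of its φ(d) elements of order d, so the cyclic subgroups of order d number (#elements of order d)/φ(d).
Cyclic subgroups by order — order 1: 1; order 2: 1; order 3: 4; order 6: 4.
Total: 10.

10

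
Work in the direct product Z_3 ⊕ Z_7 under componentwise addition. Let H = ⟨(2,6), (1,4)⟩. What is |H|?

21

|⟨(2,6)⟩| = 21 and |⟨(1,4)⟩| = 21, so |H| is a multiple of lcm(21, 21) = 21 and divides |G| = 21.
Closing {(2,6), (1,4)} under the group operation gives all of G, so |H| = 21.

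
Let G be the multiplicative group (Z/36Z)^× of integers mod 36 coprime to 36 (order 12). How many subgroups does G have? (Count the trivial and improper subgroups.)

|G| = 12, so by Lagrange every subgroup order divides 12. Divisors: 1, 2, 3, 4, 6, 12.
Subgroups by order — order 1: 1; order 2: 3; order 3: 1; order 4: 1; order 6: 3; order 12: 1.
Total: 1 + 3 + 1 + 1 + 3 + 1 = 10.

10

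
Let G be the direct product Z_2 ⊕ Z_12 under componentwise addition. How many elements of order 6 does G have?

An element (a,b) has order lcm(ord(a), ord(b)); count pairs with lcm equal to 6.
Enumerating gives 6 such elements.

6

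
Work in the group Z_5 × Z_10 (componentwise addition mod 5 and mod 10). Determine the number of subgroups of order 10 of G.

|G| = 50 and 10 | 50, so subgroups of order 10 are possible by Lagrange.
The subgroups of order 10 are: {(0,0), (0,1), (0,2), (0,3), (0,4), (0,5), (0,6), (0,7), (0,8), (0,9)}; {(0,0), (0,5), (1,0), (1,5), (2,0), (2,5), (3,0), (3,5), (4,0), (4,5)}; {(0,0), (0,5), (1,1), (1,6), (2,2), (2,7), (3,3), (3,8), (4,4), (4,9)}; {(0,0), (0,5), (1,2), (1,7), (2,4), (2,9), (3,1), (3,6), (4,3), (4,8)}; … (6 in all).
So G has 6 subgroups of order 10.

6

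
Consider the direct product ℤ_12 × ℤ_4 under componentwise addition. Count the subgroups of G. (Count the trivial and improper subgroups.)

|G| = 48, so by Lagrange every subgroup order divides 48. Divisors: 1, 2, 3, 4, 6, 8, 12, 16, 24, 48.
Subgroups by order — order 1: 1; order 2: 3; order 3: 1; order 4: 7; order 6: 3; order 8: 3; order 12: 7; order 16: 1; order 24: 3; order 48: 1.
Total: 1 + 3 + 1 + 7 + 3 + 3 + 7 + 1 + 3 + 1 = 30.

30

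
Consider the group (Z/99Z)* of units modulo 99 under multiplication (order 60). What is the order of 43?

6

Compute successive powers of 43 mod 99: 43, 67, 10, 34, 76, 1; 43^6 ≡ 1 (mod 99).
So |⟨43⟩| = 6.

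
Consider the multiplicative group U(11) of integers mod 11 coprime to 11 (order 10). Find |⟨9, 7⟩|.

|⟨9⟩| = 5 and |⟨7⟩| = 10, so |H| is a multiple of lcm(5, 10) = 10 and divides |G| = 10.
Closing {9, 7} under the group operation gives all of G, so |H| = 10.

10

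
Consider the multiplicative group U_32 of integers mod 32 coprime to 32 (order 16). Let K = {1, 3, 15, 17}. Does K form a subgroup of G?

No

3 ∈ K but its inverse 11 ∉ K, so K is not a subgroup.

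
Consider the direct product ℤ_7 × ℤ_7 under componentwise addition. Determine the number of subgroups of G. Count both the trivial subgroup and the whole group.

|G| = 49, so by Lagrange every subgroup order divides 49. Divisors: 1, 7, 49.
Subgroups by order — order 1: 1; order 7: 8; order 49: 1.
Total: 1 + 8 + 1 = 10.

10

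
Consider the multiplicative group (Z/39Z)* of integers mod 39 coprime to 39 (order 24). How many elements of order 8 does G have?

0

No element of G has order 8 (even though 8 | 24).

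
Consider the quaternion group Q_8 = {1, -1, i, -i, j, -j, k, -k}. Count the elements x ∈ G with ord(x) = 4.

The elements of order 4 are: i, -i, j, -j, k, -k.
That's 6.

6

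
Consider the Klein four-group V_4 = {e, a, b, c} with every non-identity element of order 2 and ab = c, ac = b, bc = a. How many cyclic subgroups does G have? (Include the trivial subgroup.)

4

Each element a generates a cyclic subgroup ⟨a⟩; distinct elements may generate the same one (a cyclic group of order d has φ(d) generators).
Cyclic subgroups by order — order 1: 1; order 2: 3.
Total: 4.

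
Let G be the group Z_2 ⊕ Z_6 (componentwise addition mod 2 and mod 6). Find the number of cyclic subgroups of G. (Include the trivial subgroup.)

Group the elements of G by the cyclic subgroup they generate; each cyclic subgroup of order d accounts for φ(d) elements.
Cyclic subgroups by order — order 1: 1; order 2: 3; order 3: 1; order 6: 3.
Total: 8.

8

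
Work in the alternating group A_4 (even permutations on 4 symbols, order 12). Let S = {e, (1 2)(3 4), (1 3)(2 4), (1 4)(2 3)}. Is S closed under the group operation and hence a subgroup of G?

Yes

|S| = 4 divides |G| = 12, consistent with Lagrange.
S contains the identity, every element's inverse is in S, and S is closed under ∘: it is a subgroup.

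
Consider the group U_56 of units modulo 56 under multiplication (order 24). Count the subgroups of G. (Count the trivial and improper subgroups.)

32

|G| = 24, so by Lagrange every subgroup order divides 24. Divisors: 1, 2, 3, 4, 6, 8, 12, 24.
Subgroups by order — order 1: 1; order 2: 7; order 3: 1; order 4: 7; order 6: 7; order 8: 1; order 12: 7; order 24: 1.
Total: 1 + 7 + 1 + 7 + 7 + 1 + 7 + 1 = 32.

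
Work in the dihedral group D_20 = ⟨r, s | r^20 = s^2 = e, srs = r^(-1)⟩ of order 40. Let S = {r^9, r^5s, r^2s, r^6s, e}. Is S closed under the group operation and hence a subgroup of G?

No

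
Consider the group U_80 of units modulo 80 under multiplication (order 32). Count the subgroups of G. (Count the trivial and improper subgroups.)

|G| = 32, so by Lagrange every subgroup order divides 32. Divisors: 1, 2, 4, 8, 16, 32.
Subgroups by order — order 1: 1; order 2: 7; order 4: 19; order 8: 19; order 16: 7; order 32: 1.
Total: 1 + 7 + 19 + 19 + 7 + 1 = 54.

54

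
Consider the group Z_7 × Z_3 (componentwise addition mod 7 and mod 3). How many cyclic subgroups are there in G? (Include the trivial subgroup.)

4

Each element a generates a cyclic subgroup ⟨a⟩; distinct elements may generate the same one (a cyclic group of order d has φ(d) generators).
Cyclic subgroups by order — order 1: 1; order 3: 1; order 7: 1; order 21: 1.
Total: 4.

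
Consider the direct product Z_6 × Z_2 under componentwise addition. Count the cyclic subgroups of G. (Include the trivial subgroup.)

Each element a generates a cyclic subgroup ⟨a⟩; distinct elements may generate the same one (a cyclic group of order d has φ(d) generators).
Cyclic subgroups by order — order 1: 1; order 2: 3; order 3: 1; order 6: 3.
Total: 8.

8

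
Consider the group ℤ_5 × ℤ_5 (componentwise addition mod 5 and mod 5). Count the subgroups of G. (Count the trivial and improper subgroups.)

|G| = 25, so by Lagrange every subgroup order divides 25. Divisors: 1, 5, 25.
Subgroups by order — order 1: 1; order 5: 6; order 25: 1.
Total: 1 + 6 + 1 = 8.

8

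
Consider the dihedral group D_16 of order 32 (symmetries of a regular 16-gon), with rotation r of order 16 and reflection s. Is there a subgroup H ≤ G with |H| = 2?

Yes

2 | 32. A subgroup of order 2 is {e, r^10s}.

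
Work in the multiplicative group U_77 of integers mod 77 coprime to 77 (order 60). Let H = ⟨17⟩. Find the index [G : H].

|⟨17⟩| = 30 and |G| = 60.
By Lagrange, [G : H] = |G|/|H| = 60/30 = 2.

2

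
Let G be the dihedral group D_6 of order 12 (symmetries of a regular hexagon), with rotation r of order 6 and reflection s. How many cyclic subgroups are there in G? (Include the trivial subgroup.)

Group the elements of G by the cyclic subgroup they generate; each cyclic subgroup of order d accounts for φ(d) elements.
Cyclic subgroups by order — order 1: 1; order 2: 7; order 3: 1; order 6: 1.
Total: 10.

10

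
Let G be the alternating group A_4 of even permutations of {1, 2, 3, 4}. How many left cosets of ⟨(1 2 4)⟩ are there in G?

|⟨(1 2 4)⟩| = 3 and |G| = 12.
By Lagrange, [G : H] = |G|/|H| = 12/3 = 4.

4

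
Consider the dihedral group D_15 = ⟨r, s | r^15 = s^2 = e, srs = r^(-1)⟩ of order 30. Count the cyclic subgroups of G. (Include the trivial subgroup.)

19

A cyclic subgroup of order d is generated by each of its φ(d) elements of order d, so the cyclic subgroups of order d number (#elements of order d)/φ(d).
Cyclic subgroups by order — order 1: 1; order 2: 15; order 3: 1; order 5: 1; order 15: 1.
Total: 19.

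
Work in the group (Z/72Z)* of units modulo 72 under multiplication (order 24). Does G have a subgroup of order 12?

12 | 24. A subgroup of order 12 is {1, 11, 13, 23, 25, 35, 37, 47, 49, 59, 61, 71}.

Yes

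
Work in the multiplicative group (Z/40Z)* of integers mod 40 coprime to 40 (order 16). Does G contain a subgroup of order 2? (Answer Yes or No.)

2 | 16. A subgroup of order 2 is {1, 11}.

Yes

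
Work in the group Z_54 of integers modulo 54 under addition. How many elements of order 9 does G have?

In a cyclic group of order 54, the number of elements of order d (for d | 54) is φ(d).
φ(9) = 6.

6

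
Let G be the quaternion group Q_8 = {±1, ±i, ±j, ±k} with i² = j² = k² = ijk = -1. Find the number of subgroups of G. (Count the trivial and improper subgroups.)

6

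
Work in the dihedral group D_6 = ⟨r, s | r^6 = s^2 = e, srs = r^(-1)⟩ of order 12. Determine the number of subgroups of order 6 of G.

3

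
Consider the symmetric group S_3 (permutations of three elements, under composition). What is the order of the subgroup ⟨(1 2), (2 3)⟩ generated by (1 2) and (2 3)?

6

|⟨(1 2)⟩| = 2 and |⟨(2 3)⟩| = 2, so |H| is a multiple of lcm(2, 2) = 2 and divides |G| = 6.
Closing {(1 2), (2 3)} under the group operation gives all of G, so |H| = 6.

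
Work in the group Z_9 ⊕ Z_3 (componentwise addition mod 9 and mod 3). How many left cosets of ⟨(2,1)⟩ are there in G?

|⟨(2,1)⟩| = 9 and |G| = 27.
By Lagrange, [G : H] = |G|/|H| = 27/9 = 3.

3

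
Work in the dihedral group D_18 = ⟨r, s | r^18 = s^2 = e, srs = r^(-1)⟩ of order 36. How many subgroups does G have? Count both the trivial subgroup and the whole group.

|G| = 36, so by Lagrange every subgroup order divides 36. Divisors: 1, 2, 3, 4, 6, 9, 12, 18, 36.
Subgroups by order — order 1: 1; order 2: 19; order 3: 1; order 4: 9; order 6: 7; order 9: 1; order 12: 3; order 18: 3; order 36: 1.
Total: 1 + 19 + 1 + 9 + 7 + 1 + 3 + 3 + 1 = 45.

45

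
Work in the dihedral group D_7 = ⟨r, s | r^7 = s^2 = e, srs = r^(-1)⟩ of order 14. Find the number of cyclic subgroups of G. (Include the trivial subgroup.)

Group the elements of G by the cyclic subgroup they generate; each cyclic subgroup of order d accounts for φ(d) elements.
Cyclic subgroups by order — order 1: 1; order 2: 7; order 7: 1.
Total: 9.

9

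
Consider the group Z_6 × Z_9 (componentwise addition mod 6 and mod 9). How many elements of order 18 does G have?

18

An element (a,b) has order lcm(ord(a), ord(b)); count pairs with lcm equal to 18.
Enumerating gives 18 such elements.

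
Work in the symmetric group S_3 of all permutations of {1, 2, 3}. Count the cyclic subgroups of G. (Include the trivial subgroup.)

5

Group the elements of G by the cyclic subgroup they generate; each cyclic subgroup of order d accounts for φ(d) elements.
Cyclic subgroups by order — order 1: 1; order 2: 3; order 3: 1.
Total: 5.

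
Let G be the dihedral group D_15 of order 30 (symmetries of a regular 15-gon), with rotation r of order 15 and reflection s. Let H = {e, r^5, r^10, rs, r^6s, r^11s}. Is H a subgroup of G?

|H| = 6 divides |G| = 30, consistent with Lagrange.
H contains the identity, every element's inverse is in H, and H is closed under ·: it is a subgroup.

Yes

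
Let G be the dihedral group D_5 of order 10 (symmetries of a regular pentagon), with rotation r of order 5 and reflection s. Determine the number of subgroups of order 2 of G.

|G| = 10 and 2 | 10, so subgroups of order 2 are possible by Lagrange.
The subgroups of order 2 are: {e, r^2s}; {e, r^3s}; {e, r^4s}; {e, rs}; … (5 in all).
So G has 5 subgroups of order 2.

5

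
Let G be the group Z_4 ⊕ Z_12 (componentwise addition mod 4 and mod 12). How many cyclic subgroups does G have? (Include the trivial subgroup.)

20

A cyclic subgroup of order d is generated by each of its φ(d) elements of order d, so the cyclic subgroups of order d number (#elements of order d)/φ(d).
Cyclic subgroups by order — order 1: 1; order 2: 3; order 3: 1; order 4: 6; order 6: 3; order 12: 6.
Total: 20.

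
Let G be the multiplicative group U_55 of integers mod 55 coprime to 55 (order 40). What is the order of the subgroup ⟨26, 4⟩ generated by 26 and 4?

10

|⟨26⟩| = 5 and |⟨4⟩| = 10, so |H| is a multiple of lcm(5, 10) = 10 and divides |G| = 40.
Closing under the operation: H = {1, 4, 9, 14, 16, 26, 31, 34, 36, 49}, so |H| = 10.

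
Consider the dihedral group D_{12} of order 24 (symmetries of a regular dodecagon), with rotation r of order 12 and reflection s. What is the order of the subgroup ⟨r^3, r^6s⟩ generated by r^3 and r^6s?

8

|⟨r^3⟩| = 4 and |⟨r^6s⟩| = 2, so |H| is a multiple of lcm(4, 2) = 4 and divides |G| = 24.
Closing under the operation: H = {e, r^3, r^6, r^9, s, r^3s, r^6s, r^9s}, so |H| = 8.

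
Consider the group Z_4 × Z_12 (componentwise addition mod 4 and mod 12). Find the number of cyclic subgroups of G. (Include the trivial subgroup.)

20

Group the elements of G by the cyclic subgroup they generate; each cyclic subgroup of order d accounts for φ(d) elements.
Cyclic subgroups by order — order 1: 1; order 2: 3; order 3: 1; order 4: 6; order 6: 3; order 12: 6.
Total: 20.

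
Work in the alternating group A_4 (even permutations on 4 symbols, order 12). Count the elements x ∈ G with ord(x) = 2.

3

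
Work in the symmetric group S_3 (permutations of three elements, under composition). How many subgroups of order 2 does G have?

3

|G| = 6 and 2 | 6, so subgroups of order 2 are possible by Lagrange.
The subgroups of order 2 are: {e, (1 2)}; {e, (1 3)}; {e, (2 3)}.
So G has 3 subgroups of order 2.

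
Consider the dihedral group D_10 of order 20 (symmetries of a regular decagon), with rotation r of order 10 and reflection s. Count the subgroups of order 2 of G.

|G| = 20 and 2 | 20, so subgroups of order 2 are possible by Lagrange.
The subgroups of order 2 are: {e, r^2s}; {e, r^3s}; {e, r^4s}; {e, r^5}; … (11 in all).
So G has 11 subgroups of order 2.

11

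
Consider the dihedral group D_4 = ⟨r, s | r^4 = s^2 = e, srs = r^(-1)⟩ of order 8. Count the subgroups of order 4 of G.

|G| = 8 and 4 | 8, so subgroups of order 4 are possible by Lagrange.
The subgroups of order 4 are: {e, r, r^2, r^3}; {e, r^2, s, r^2s}; {e, r^2, rs, r^3s}.
So G has 3 subgroups of order 4.

3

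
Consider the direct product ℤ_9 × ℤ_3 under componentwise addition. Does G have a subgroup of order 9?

Yes

9 | 27. A subgroup of order 9 is {(0,0), (0,1), (0,2), (3,0), (3,1), (3,2), (6,0), (6,1), (6,2)}.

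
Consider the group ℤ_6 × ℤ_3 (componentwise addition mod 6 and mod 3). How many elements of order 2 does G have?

An element (a,b) has order lcm(ord(a), ord(b)); count pairs with lcm equal to 2.
Enumerating gives 1 such elements.

1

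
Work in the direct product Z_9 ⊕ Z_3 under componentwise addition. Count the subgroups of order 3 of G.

|G| = 27 and 3 | 27, so subgroups of order 3 are possible by Lagrange.
The subgroups of order 3 are: {(0,0), (0,1), (0,2)}; {(0,0), (3,0), (6,0)}; {(0,0), (3,1), (6,2)}; {(0,0), (3,2), (6,1)}.
So G has 4 subgroups of order 3.

4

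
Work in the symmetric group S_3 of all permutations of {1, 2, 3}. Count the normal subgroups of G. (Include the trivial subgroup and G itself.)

G has 6 subgroups. Checking conjugation-invariance by order — order 1: 1/1 normal; order 2: 0/3 normal; order 3: 1/1 normal; order 6: 1/1 normal.
Total normal subgroups: 3.

3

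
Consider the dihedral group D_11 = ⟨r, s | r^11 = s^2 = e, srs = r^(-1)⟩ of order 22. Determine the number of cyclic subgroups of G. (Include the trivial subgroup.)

Each element a generates a cyclic subgroup ⟨a⟩; distinct elements may generate the same one (a cyclic group of order d has φ(d) generators).
Cyclic subgroups by order — order 1: 1; order 2: 11; order 11: 1.
Total: 13.

13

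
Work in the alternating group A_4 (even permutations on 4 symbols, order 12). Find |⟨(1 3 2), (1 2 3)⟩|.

|⟨(1 3 2)⟩| = 3 and |⟨(1 2 3)⟩| = 3, so |H| is a multiple of lcm(3, 3) = 3 and divides |G| = 12.
Closing under the operation: H = {e, (1 2 3), (1 3 2)}, so |H| = 3.

3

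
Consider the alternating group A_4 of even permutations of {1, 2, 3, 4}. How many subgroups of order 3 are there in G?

|G| = 12 and 3 | 12, so subgroups of order 3 are possible by Lagrange.
The subgroups of order 3 are: {e, (1 2 3), (1 3 2)}; {e, (1 2 4), (1 4 2)}; {e, (1 3 4), (1 4 3)}; {e, (2 3 4), (2 4 3)}.
So G has 4 subgroups of order 3.

4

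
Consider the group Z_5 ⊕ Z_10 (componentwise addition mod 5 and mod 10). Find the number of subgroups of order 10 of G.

6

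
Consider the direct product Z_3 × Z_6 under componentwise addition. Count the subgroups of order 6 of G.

|G| = 18 and 6 | 18, so subgroups of order 6 are possible by Lagrange.
The subgroups of order 6 are: {(0,0), (0,1), (0,2), (0,3), (0,4), (0,5)}; {(0,0), (0,3), (1,0), (1,3), (2,0), (2,3)}; {(0,0), (0,3), (1,1), (1,4), (2,2), (2,5)}; {(0,0), (0,3), (1,2), (1,5), (2,1), (2,4)}.
So G has 4 subgroups of order 6.

4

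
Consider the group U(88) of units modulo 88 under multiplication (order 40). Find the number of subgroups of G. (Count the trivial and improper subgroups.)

32

|G| = 40, so by Lagrange every subgroup order divides 40. Divisors: 1, 2, 4, 5, 8, 10, 20, 40.
Subgroups by order — order 1: 1; order 2: 7; order 4: 7; order 5: 1; order 8: 1; order 10: 7; order 20: 7; order 40: 1.
Total: 1 + 7 + 7 + 1 + 1 + 7 + 7 + 1 = 32.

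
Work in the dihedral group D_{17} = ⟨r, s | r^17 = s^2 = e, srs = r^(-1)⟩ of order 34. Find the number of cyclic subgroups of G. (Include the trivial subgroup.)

19

A cyclic subgroup of order d is generated by each of its φ(d) elements of order d, so the cyclic subgroups of order d number (#elements of order d)/φ(d).
Cyclic subgroups by order — order 1: 1; order 2: 17; order 17: 1.
Total: 19.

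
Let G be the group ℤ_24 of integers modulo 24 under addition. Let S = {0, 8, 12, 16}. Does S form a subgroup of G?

No

Closure fails: 16 + 12 = 4 ∉ S. So S is not a subgroup.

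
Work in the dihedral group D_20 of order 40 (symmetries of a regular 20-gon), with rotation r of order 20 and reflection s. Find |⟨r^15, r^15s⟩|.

8

|⟨r^15⟩| = 4 and |⟨r^15s⟩| = 2, so |H| is a multiple of lcm(4, 2) = 4 and divides |G| = 40.
Closing under the operation: H = {e, r^5, r^10, r^15, s, r^5s, r^10s, r^15s}, so |H| = 8.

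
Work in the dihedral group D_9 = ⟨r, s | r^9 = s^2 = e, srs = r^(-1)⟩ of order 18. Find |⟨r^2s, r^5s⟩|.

|⟨r^2s⟩| = 2 and |⟨r^5s⟩| = 2, so |H| is a multiple of lcm(2, 2) = 2 and divides |G| = 18.
Closing under the operation: H = {e, r^3, r^6, r^2s, r^5s, r^8s}, so |H| = 6.

6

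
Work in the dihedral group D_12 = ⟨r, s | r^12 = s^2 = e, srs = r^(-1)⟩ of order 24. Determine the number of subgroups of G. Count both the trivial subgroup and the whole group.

|G| = 24, so by Lagrange every subgroup order divides 24. Divisors: 1, 2, 3, 4, 6, 8, 12, 24.
Subgroups by order — order 1: 1; order 2: 13; order 3: 1; order 4: 7; order 6: 5; order 8: 3; order 12: 3; order 24: 1.
Total: 1 + 13 + 1 + 7 + 5 + 3 + 3 + 1 = 34.

34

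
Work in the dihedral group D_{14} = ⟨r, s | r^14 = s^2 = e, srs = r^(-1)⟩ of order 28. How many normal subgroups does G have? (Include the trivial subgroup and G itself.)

7

G has 28 subgroups. Checking conjugation-invariance by order — order 1: 1/1 normal; order 2: 1/15 normal; order 4: 0/7 normal; order 7: 1/1 normal; order 14: 3/3 normal; order 28: 1/1 normal.
Total normal subgroups: 7.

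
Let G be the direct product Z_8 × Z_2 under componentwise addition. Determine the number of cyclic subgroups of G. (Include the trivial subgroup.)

Group the elements of G by the cyclic subgroup they generate; each cyclic subgroup of order d accounts for φ(d) elements.
Cyclic subgroups by order — order 1: 1; order 2: 3; order 4: 2; order 8: 2.
Total: 8.

8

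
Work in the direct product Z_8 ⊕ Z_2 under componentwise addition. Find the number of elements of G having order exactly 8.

8

An element (a,b) has order lcm(ord(a), ord(b)); count pairs with lcm equal to 8.
Enumerating gives 8 such elements.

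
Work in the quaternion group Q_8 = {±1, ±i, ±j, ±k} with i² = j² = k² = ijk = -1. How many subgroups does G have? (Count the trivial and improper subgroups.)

|G| = 8, so by Lagrange every subgroup order divides 8. Divisors: 1, 2, 4, 8.
Subgroups by order — order 1: 1; order 2: 1; order 4: 3; order 8: 1.
Total: 1 + 1 + 3 + 1 = 6.

6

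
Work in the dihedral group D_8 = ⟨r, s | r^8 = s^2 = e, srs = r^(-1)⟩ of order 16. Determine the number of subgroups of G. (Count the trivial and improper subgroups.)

|G| = 16, so by Lagrange every subgroup order divides 16. Divisors: 1, 2, 4, 8, 16.
Subgroups by order — order 1: 1; order 2: 9; order 4: 5; order 8: 3; order 16: 1.
Total: 1 + 9 + 5 + 3 + 1 = 19.

19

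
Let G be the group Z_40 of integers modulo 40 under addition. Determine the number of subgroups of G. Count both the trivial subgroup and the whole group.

A cyclic group of order 40 has exactly one subgroup for each divisor of 40.
Divisors of 40: 1, 2, 4, 5, 8, 10, 20, 40.
So Z_40 has 8 subgroups.

8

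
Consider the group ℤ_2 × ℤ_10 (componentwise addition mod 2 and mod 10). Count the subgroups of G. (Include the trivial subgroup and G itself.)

10

|G| = 20, so by Lagrange every subgroup order divides 20. Divisors: 1, 2, 4, 5, 10, 20.
Subgroups by order — order 1: 1; order 2: 3; order 4: 1; order 5: 1; order 10: 3; order 20: 1.
Total: 1 + 3 + 1 + 1 + 3 + 1 = 10.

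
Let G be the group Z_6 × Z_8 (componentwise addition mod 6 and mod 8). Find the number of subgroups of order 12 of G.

3

|G| = 48 and 12 | 48, so subgroups of order 12 are possible by Lagrange.
The subgroups of order 12 are: {(0,0), (0,2), (0,4), (0,6), (2,0), (2,2), (2,4), (2,6), (4,0), (4,2), (4,4), (4,6)}; {(0,0), (0,4), (1,0), (1,4), (2,0), (2,4), (3,0), (3,4), (4,0), (4,4), (5,0), (5,4)}; {(0,0), (0,4), (1,2), (1,6), (2,0), (2,4), (3,2), (3,6), (4,0), (4,4), (5,2), (5,6)}.
So G has 3 subgroups of order 12.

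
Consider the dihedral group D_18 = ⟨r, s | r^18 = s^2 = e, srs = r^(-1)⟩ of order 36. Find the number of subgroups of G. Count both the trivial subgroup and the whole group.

|G| = 36, so by Lagrange every subgroup order divides 36. Divisors: 1, 2, 3, 4, 6, 9, 12, 18, 36.
Subgroups by order — order 1: 1; order 2: 19; order 3: 1; order 4: 9; order 6: 7; order 9: 1; order 12: 3; order 18: 3; order 36: 1.
Total: 1 + 19 + 1 + 9 + 7 + 1 + 3 + 3 + 1 = 45.

45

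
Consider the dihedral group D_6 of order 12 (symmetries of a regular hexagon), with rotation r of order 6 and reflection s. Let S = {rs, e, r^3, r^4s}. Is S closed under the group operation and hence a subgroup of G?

Yes

|S| = 4 divides |G| = 12, consistent with Lagrange.
S contains the identity, every element's inverse is in S, and S is closed under ·: it is a subgroup.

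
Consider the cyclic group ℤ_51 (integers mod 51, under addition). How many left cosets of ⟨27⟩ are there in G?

3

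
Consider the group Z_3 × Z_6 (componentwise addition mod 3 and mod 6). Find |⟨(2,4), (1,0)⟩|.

9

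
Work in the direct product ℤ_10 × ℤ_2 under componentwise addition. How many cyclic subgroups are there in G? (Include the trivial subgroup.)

Group the elements of G by the cyclic subgroup they generate; each cyclic subgroup of order d accounts for φ(d) elements.
Cyclic subgroups by order — order 1: 1; order 2: 3; order 5: 1; order 10: 3.
Total: 8.

8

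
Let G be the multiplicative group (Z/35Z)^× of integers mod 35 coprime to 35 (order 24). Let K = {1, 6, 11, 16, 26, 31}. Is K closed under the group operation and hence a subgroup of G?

Yes

|K| = 6 divides |G| = 24, consistent with Lagrange.
K contains the identity, every element's inverse is in K, and K is closed under ·: it is a subgroup.
In fact K = ⟨26⟩.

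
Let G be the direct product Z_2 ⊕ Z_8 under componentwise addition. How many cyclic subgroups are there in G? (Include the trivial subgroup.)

8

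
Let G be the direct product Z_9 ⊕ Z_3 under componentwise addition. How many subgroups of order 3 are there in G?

|G| = 27 and 3 | 27, so subgroups of order 3 are possible by Lagrange.
The subgroups of order 3 are: {(0,0), (0,1), (0,2)}; {(0,0), (3,0), (6,0)}; {(0,0), (3,1), (6,2)}; {(0,0), (3,2), (6,1)}.
So G has 4 subgroups of order 3.

4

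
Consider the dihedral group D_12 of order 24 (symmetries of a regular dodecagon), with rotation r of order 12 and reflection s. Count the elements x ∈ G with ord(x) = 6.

2

The elements of order 6 are: r^2, r^10.
That's 2.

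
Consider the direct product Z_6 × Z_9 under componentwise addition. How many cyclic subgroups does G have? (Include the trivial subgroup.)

A cyclic subgroup of order d is generated by each of its φ(d) elements of order d, so the cyclic subgroups of order d number (#elements of order d)/φ(d).
Cyclic subgroups by order — order 1: 1; order 2: 1; order 3: 4; order 6: 4; order 9: 3; order 18: 3.
Total: 16.

16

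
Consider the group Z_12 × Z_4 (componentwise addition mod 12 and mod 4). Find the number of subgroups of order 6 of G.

|G| = 48 and 6 | 48, so subgroups of order 6 are possible by Lagrange.
The subgroups of order 6 are: {(0,0), (0,2), (4,0), (4,2), (8,0), (8,2)}; {(0,0), (2,0), (4,0), (6,0), (8,0), (10,0)}; {(0,0), (2,2), (4,0), (6,2), (8,0), (10,2)}.
So G has 3 subgroups of order 6.

3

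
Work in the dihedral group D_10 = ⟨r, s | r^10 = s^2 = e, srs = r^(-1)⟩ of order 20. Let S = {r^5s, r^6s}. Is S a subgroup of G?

No

The identity e ∉ S, so S is not a subgroup.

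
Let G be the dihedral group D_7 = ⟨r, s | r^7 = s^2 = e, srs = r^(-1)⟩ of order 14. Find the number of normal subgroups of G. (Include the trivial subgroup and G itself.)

3

G has 10 subgroups. Checking conjugation-invariance by order — order 1: 1/1 normal; order 2: 0/7 normal; order 7: 1/1 normal; order 14: 1/1 normal.
Total normal subgroups: 3.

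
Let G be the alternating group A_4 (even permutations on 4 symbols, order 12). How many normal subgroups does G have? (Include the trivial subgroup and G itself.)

G has 10 subgroups. Checking conjugation-invariance by order — order 1: 1/1 normal; order 2: 0/3 normal; order 3: 0/4 normal; order 4: 1/1 normal; order 12: 1/1 normal.
Total normal subgroups: 3.

3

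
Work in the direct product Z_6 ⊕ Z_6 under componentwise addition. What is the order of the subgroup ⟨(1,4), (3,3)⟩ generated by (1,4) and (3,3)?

12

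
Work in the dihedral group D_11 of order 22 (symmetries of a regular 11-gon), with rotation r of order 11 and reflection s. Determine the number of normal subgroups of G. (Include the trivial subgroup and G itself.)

G has 14 subgroups. Checking conjugation-invariance by order — order 1: 1/1 normal; order 2: 0/11 normal; order 11: 1/1 normal; order 22: 1/1 normal.
Total normal subgroups: 3.

3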